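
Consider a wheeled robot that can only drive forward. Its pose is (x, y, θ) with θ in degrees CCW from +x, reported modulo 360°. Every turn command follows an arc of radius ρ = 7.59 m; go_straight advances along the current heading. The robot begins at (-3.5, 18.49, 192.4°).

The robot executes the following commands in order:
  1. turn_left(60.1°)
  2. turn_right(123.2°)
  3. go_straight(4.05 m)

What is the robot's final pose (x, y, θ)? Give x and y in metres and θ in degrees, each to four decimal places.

set_pose: (x, y, θ) = (-3.5000, 18.4900, 192.4000°), ρ = 7.59
turn_left(60.1°): centre at ρ to the left, rotate +60.1° → (-9.1089, 13.3594, 252.5000°)
turn_right(123.2°): centre at ρ to the right, rotate −123.2° → (-22.2210, 10.8344, 129.3000°)
go_straight(4.05): x += 4.05·cos θ, y += 4.05·sin θ → (-24.7862, 13.9685, 129.3000°)

(-24.7862, 13.9685, 129.3000°)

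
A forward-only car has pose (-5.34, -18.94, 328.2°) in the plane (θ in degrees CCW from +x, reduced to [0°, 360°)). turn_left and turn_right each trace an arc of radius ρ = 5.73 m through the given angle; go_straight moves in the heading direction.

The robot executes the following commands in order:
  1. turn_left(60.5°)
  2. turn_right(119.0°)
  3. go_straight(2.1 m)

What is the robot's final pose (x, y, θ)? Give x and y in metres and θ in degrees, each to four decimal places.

(8.9017, -26.2522, 269.7000°)

set_pose: (x, y, θ) = (-5.3400, -18.9400, 328.2000°), ρ = 5.73
turn_left(60.5°): centre at ρ to the left, rotate +60.5° → (0.4311, -19.0962, 388.7000° ≡ 28.7000°)
turn_right(119.0°): centre at ρ to the right, rotate −119.0° → (8.9127, -24.1522, -90.3000° ≡ 269.7000°)
go_straight(2.1): x += 2.1·cos θ, y += 2.1·sin θ → (8.9017, -26.2522, 269.7000°)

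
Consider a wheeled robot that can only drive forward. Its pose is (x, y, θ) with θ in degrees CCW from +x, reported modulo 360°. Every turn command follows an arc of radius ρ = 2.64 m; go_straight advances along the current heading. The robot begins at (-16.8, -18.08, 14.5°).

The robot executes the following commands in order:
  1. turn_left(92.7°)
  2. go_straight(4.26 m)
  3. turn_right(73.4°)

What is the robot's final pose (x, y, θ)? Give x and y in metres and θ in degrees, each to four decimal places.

set_pose: (x, y, θ) = (-16.8000, -18.0800, 14.5000°), ρ = 2.64
turn_left(92.7°): centre at ρ to the left, rotate +92.7° → (-14.9391, -14.7434, 107.2000°)
go_straight(4.26): x += 4.26·cos θ, y += 4.26·sin θ → (-16.1988, -10.6739, 107.2000°)
turn_right(73.4°): centre at ρ to the right, rotate −73.4° → (-15.1455, -7.6995, 33.8000°)

(-15.1455, -7.6995, 33.8000°)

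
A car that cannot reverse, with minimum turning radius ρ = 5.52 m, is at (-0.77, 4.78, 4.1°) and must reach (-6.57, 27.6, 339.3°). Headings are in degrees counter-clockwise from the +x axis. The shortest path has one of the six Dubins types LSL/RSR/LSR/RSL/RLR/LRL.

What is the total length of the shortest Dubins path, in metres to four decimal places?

Let ψ = atan2(Δy, Δx) = atan2(22.82, -5.80) = 104.2605° be the start→goal bearing.
Normalize: d = |goal − start| / ρ = 23.545539/5.52 = 4.265496, α = (θ_start − ψ) mod 360° = 259.8395° = 4.535055 rad, β = (θ_goal − ψ) mod 360° = 235.0395° = 4.102213 rad.
Common terms: sin α = -0.984317, cos α = -0.176406, sin β = -0.819547, cos β = -0.573012, cos(α−β) = 0.907777, d² = 18.194458. Work in radians in the unit-radius frame; every candidate has L = ρ·(t + p + q).
LSL: p² = 2 + d² − 2cos(α−β) + 2d(sin α − sin β) = 16.973249; p = √p² = 4.119860; φ = atan2(cos β − cos α, d + sin α − sin β) = -0.096416 rad; t = (φ − α) mod 2π = 1.651715 rad, q = (β − φ) mod 2π = 4.198629 rad → L = 5.52·(1.651715 + 4.119860 + 4.198629) = 5.52·9.970204 = 55.035526 m
RSR: p² = 2 + d² − 2cos(α−β) + 2d(sin β − sin α) = 19.784557; p = √p² = 4.447983; φ = atan2(cos α − cos β, d − sin α + sin β) = 0.089284 rad; t = (α − φ) mod 2π = 4.445771 rad, q = (φ − β) mod 2π = 2.270256 rad → L = 5.52·(4.445771 + 4.447983 + 2.270256) = 5.52·11.164010 = 61.625337 m
LSR: p² = d² − 2 + 2cos(α−β) + 2d(sin α + sin β) = 2.621258; p = √p² = 1.619030; φ = atan2(−cos α − cos β, d + sin α + sin β) − atan2(−2, p) = 1.185805 rad; t = (φ − α) mod 2π = 2.933936 rad, q = (φ − β) mod 2π = 3.366778 rad → L = 5.52·(2.933936 + 1.619030 + 3.366778) = 5.52·7.919744 = 43.716985 m
RSL: p² = d² − 2 + 2cos(α−β) − 2d(sin α + sin β) = 33.398767; p = √p² = 5.779167; φ = atan2(cos α + cos β, d − sin α − sin β) − atan2(2, p) = -0.456024 rad; t = (α − φ) mod 2π = 4.991078 rad, q = (β − φ) mod 2π = 4.558237 rad → L = 5.52·(4.991078 + 5.779167 + 4.558237) = 5.52·15.328482 = 84.613219 m
RLR: c = (6 − d² + 2cos(α−β) + 2d(sin α − sin β))/8 = -1.473070, |c| > 1 → infeasible
LRL: c = (6 − d² + 2cos(α−β) − 2d(sin α − sin β))/8 = -1.121656, |c| > 1 → infeasible
Shortest: LSR with L = 43.716985 m ≈ 43.7170 m

43.7170 m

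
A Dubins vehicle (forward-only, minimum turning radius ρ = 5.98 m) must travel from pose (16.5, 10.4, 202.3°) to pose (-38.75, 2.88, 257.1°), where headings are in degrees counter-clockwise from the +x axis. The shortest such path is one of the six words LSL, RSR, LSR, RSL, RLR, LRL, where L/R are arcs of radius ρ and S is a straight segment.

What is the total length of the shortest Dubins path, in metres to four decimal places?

Let ψ = atan2(Δy, Δx) = atan2(-7.52, -55.25) = -172.2492° be the start→goal bearing.
Normalize: d = |goal − start| / ρ = 55.759420/5.98 = 9.324318, α = (θ_start − ψ) mod 360° = 14.5492° = 0.253931 rad, β = (θ_goal − ψ) mod 360° = 69.3492° = 1.210372 rad.
Common terms: sin α = 0.251211, cos α = 0.967932, sin β = 0.935747, cos β = 0.352672, cos(α−β) = 0.576432, d² = 86.942901. Work in radians in the unit-radius frame; every candidate has L = ρ·(t + p + q).
LSL: p² = 2 + d² − 2cos(α−β) + 2d(sin α − sin β) = 75.024371; p = √p² = 8.661661; φ = atan2(cos β − cos α, d + sin α − sin β) = -0.071093 rad; t = (φ − α) mod 2π = 5.958162 rad, q = (β − φ) mod 2π = 1.281464 rad → L = 5.98·(5.958162 + 8.661661 + 1.281464) = 5.98·15.901287 = 95.089694 m
RSR: p² = 2 + d² − 2cos(α−β) + 2d(sin β − sin α) = 100.555701; p = √p² = 10.027747; φ = atan2(cos α − cos β, d − sin α + sin β) = 0.061394 rad; t = (α − φ) mod 2π = 0.192537 rad, q = (φ − β) mod 2π = 5.134208 rad → L = 5.98·(0.192537 + 10.027747 + 5.134208) = 5.98·15.354491 = 91.819859 m
LSR: p² = d² − 2 + 2cos(α−β) + 2d(sin α + sin β) = 108.230913; p = √p² = 10.403409; φ = atan2(−cos α − cos β, d + sin α + sin β) − atan2(−2, p) = 0.064945 rad; t = (φ − α) mod 2π = 6.094200 rad, q = (φ − β) mod 2π = 5.137759 rad → L = 5.98·(6.094200 + 10.403409 + 5.137759) = 5.98·21.635368 = 129.379498 m
RSL: p² = d² − 2 + 2cos(α−β) − 2d(sin α + sin β) = 63.960618; p = √p² = 7.997538; φ = atan2(cos α + cos β, d − sin α − sin β) − atan2(2, p) = -0.084165 rad; t = (α − φ) mod 2π = 0.338096 rad, q = (β − φ) mod 2π = 1.294536 rad → L = 5.98·(0.338096 + 7.997538 + 1.294536) = 5.98·9.630170 = 57.588419 m
RLR: c = (6 − d² + 2cos(α−β) + 2d(sin α − sin β))/8 = -11.569463, |c| > 1 → infeasible
LRL: c = (6 − d² + 2cos(α−β) − 2d(sin α − sin β))/8 = -8.378046, |c| > 1 → infeasible
Shortest: RSL with L = 57.588419 m ≈ 57.5884 m

57.5884 m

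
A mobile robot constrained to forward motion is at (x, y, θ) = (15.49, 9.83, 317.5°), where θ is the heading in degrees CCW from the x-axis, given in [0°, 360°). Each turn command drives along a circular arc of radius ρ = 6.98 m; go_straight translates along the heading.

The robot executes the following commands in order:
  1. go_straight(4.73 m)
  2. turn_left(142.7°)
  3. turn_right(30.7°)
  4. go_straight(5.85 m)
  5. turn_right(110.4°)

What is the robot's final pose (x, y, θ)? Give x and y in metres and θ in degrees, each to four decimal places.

(44.0511, 25.0081, 319.1000°)

set_pose: (x, y, θ) = (15.4900, 9.8300, 317.5000°), ρ = 6.98
go_straight(4.73): x += 4.73·cos θ, y += 4.73·sin θ → (18.9773, 6.6345, 317.5000°)
turn_left(142.7°): centre at ρ to the left, rotate +142.7° → (30.5626, 13.0167, 460.2000° ≡ 100.2000°)
turn_right(30.7°): centre at ρ to the right, rotate −30.7° → (30.8943, 16.6972, 69.5000°)
go_straight(5.85): x += 5.85·cos θ, y += 5.85·sin θ → (32.9431, 22.1767, 69.5000°)
turn_right(110.4°): centre at ρ to the right, rotate −110.4° → (44.0511, 25.0081, -40.9000° ≡ 319.1000°)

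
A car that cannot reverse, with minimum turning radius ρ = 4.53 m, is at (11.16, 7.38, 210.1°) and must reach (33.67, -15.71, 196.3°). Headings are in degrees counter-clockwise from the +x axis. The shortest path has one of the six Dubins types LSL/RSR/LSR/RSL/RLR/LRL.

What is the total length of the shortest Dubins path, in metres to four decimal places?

Let ψ = atan2(Δy, Δx) = atan2(-23.09, 22.51) = -45.7287° be the start→goal bearing.
Normalize: d = |goal − start| / ρ = 32.246677/4.53 = 7.118472, α = (θ_start − ψ) mod 360° = 255.8287° = 4.465054 rad, β = (θ_goal − ψ) mod 360° = 242.0287° = 4.224198 rad.
Common terms: sin α = -0.969568, cos α = -0.244821, sin β = -0.883183, cos β = -0.469029, cos(α−β) = 0.971134, d² = 50.672641. Work in radians in the unit-radius frame; every candidate has L = ρ·(t + p + q).
LSL: p² = 2 + d² − 2cos(α−β) + 2d(sin α − sin β) = 49.500509; p = √p² = 7.035660; φ = atan2(cos β − cos α, d + sin α − sin β) = -0.031873 rad; t = (φ − α) mod 2π = 1.786259 rad, q = (β − φ) mod 2π = 4.256071 rad → L = 4.53·(1.786259 + 7.035660 + 4.256071) = 4.53·13.077990 = 59.243293 m
RSR: p² = 2 + d² − 2cos(α−β) + 2d(sin β − sin α) = 51.960236; p = √p² = 7.208345; φ = atan2(cos α − cos β, d − sin α + sin β) = 0.031109 rad; t = (α − φ) mod 2π = 4.433945 rad, q = (φ − β) mod 2π = 2.090096 rad → L = 4.53·(4.433945 + 7.208345 + 2.090096) = 4.53·13.732386 = 62.207707 m
LSR: p² = d² − 2 + 2cos(α−β) + 2d(sin α + sin β) = 24.237398; p = √p² = 4.923149; φ = atan2(−cos α − cos β, d + sin α + sin β) − atan2(−2, p) = 0.520622 rad; t = (φ − α) mod 2π = 2.338753 rad, q = (φ − β) mod 2π = 2.579609 rad → L = 4.53·(2.338753 + 4.923149 + 2.579609) = 4.53·9.841511 = 44.582047 m
RSL: p² = d² − 2 + 2cos(α−β) − 2d(sin α + sin β) = 76.992422; p = √p² = 8.774533; φ = atan2(cos α + cos β, d − sin α − sin β) − atan2(2, p) = -0.303508 rad; t = (α − φ) mod 2π = 4.768561 rad, q = (β − φ) mod 2π = 4.527706 rad → L = 4.53·(4.768561 + 8.774533 + 4.527706) = 4.53·18.070799 = 81.860721 m
RLR: c = (6 − d² + 2cos(α−β) + 2d(sin α − sin β))/8 = -5.495030, |c| > 1 → infeasible
LRL: c = (6 − d² + 2cos(α−β) − 2d(sin α − sin β))/8 = -5.187564, |c| > 1 → infeasible
Shortest: LSR with L = 44.582047 m ≈ 44.5820 m

44.5820 m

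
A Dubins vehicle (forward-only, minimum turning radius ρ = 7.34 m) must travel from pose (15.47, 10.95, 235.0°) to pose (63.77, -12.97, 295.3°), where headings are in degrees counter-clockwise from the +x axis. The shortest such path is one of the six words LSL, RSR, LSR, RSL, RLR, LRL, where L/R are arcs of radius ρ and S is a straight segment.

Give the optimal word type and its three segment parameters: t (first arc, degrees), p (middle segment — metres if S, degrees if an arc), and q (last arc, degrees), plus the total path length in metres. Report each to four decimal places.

LSR: t = 112.6315°, p = 39.7177 m, q = 52.3315°, L = 60.8507 m

Let ψ = atan2(Δy, Δx) = atan2(-23.92, 48.30) = -26.3464° be the start→goal bearing.
Normalize: d = |goal − start| / ρ = 53.898575/7.34 = 7.343130, α = (θ_start − ψ) mod 360° = 261.3464° = 4.561355 rad, β = (θ_goal − ψ) mod 360° = 321.6464° = 5.613788 rad.
Common terms: sin α = -0.988616, cos α = -0.150461, sin β = -0.620513, cos β = 0.784196, cos(α−β) = 0.495459, d² = 53.921560. Work in radians in the unit-radius frame; every candidate has L = ρ·(t + p + q).
LSL: p² = 2 + d² − 2cos(α−β) + 2d(sin α − sin β) = 49.524592; p = √p² = 7.037371; φ = atan2(cos β − cos α, d + sin α − sin β) = 0.133207 rad; t = (φ − α) mod 2π = 1.855038 rad, q = (β − φ) mod 2π = 5.480581 rad → L = 7.34·(1.855038 + 7.037371 + 5.480581) = 7.34·14.372990 = 105.497746 m
RSR: p² = 2 + d² − 2cos(α−β) + 2d(sin β − sin α) = 60.336693; p = √p² = 7.767670; φ = atan2(cos α − cos β, d − sin α + sin β) = -0.120619 rad; t = (α − φ) mod 2π = 4.681973 rad, q = (φ − β) mod 2π = 0.548778 rad → L = 7.34·(4.681973 + 7.767670 + 0.548778) = 7.34·12.998422 = 95.408414 m
LSR: p² = d² − 2 + 2cos(α−β) + 2d(sin α + sin β) = 29.280385; p = √p² = 5.411135; φ = atan2(−cos α − cos β, d + sin α + sin β) − atan2(−2, p) = 0.243960 rad; t = (φ − α) mod 2π = 1.965790 rad, q = (φ − β) mod 2π = 0.913357 rad → L = 7.34·(1.965790 + 5.411135 + 0.913357) = 7.34·8.290283 = 60.850674 m
RSL: p² = d² − 2 + 2cos(α−β) − 2d(sin α + sin β) = 76.544570; p = √p² = 8.748975; φ = atan2(cos α + cos β, d − sin α − sin β) − atan2(2, p) = -0.154064 rad; t = (α − φ) mod 2π = 4.715419 rad, q = (β − φ) mod 2π = 5.767852 rad → L = 7.34·(4.715419 + 8.748975 + 5.767852) = 7.34·19.232246 = 141.164686 m
RLR: c = (6 − d² + 2cos(α−β) + 2d(sin α − sin β))/8 = -6.542087, |c| > 1 → infeasible
LRL: c = (6 − d² + 2cos(α−β) − 2d(sin α − sin β))/8 = -5.190574, |c| > 1 → infeasible
Shortest: LSR with L = 60.850674 m ≈ 60.8507 m
Convert LSR to answer units (arcs ×180/π): t = 1.965790·180/π = 112.6315°, p = ρ·p = 7.34·5.411135 = 39.7177 m, q = 0.913357·180/π = 52.3315°, L = 60.8507 m.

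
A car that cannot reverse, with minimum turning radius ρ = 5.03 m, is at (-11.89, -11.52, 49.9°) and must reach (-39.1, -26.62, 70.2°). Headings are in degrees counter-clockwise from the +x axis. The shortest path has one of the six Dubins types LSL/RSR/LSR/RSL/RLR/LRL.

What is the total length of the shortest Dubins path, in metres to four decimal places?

Let ψ = atan2(Δy, Δx) = atan2(-15.10, -27.21) = -150.9722° be the start→goal bearing.
Normalize: d = |goal − start| / ρ = 31.119031/5.03 = 6.186686, α = (θ_start − ψ) mod 360° = 200.8722° = 3.505882 rad, β = (θ_goal − ψ) mod 360° = 221.1722° = 3.860183 rad.
Common terms: sin α = -0.356285, cos α = -0.934377, sin β = -0.658325, cos β = -0.752734, cos(α−β) = 0.937889, d² = 38.275085. Work in radians in the unit-radius frame; every candidate has L = ρ·(t + p + q).
LSL: p² = 2 + d² − 2cos(α−β) + 2d(sin α − sin β) = 42.136555; p = √p² = 6.491268; φ = atan2(cos β − cos α, d + sin α − sin β) = 0.027986 rad; t = (φ − α) mod 2π = 2.805290 rad, q = (β − φ) mod 2π = 3.832197 rad → L = 5.03·(2.805290 + 6.491268 + 3.832197) = 5.03·13.128755 = 66.037636 m
RSR: p² = 2 + d² − 2cos(α−β) + 2d(sin β − sin α) = 34.662059; p = √p² = 5.887449; φ = atan2(cos α − cos β, d − sin α + sin β) = -0.030858 rad; t = (α − φ) mod 2π = 3.536739 rad, q = (φ − β) mod 2π = 2.392144 rad → L = 5.03·(3.536739 + 5.887449 + 2.392144) = 5.03·11.816333 = 59.436154 m
LSR: p² = d² − 2 + 2cos(α−β) + 2d(sin α + sin β) = 25.596721; p = √p² = 5.059320; φ = atan2(−cos α − cos β, d + sin α + sin β) − atan2(−2, p) = 0.691770 rad; t = (φ − α) mod 2π = 3.469074 rad, q = (φ − β) mod 2π = 3.114772 rad → L = 5.03·(3.469074 + 5.059320 + 3.114772) = 5.03·11.643166 = 58.565125 m
RSL: p² = d² − 2 + 2cos(α−β) − 2d(sin α + sin β) = 50.705005; p = √p² = 7.120745; φ = atan2(cos α + cos β, d − sin α − sin β) − atan2(2, p) = -0.503943 rad; t = (α − φ) mod 2π = 4.009825 rad, q = (β − φ) mod 2π = 4.364127 rad → L = 5.03·(4.009825 + 7.120745 + 4.364127) = 5.03·15.494696 = 77.938323 m
RLR: c = (6 − d² + 2cos(α−β) + 2d(sin α − sin β))/8 = -3.332757, |c| > 1 → infeasible
LRL: c = (6 − d² + 2cos(α−β) − 2d(sin α − sin β))/8 = -4.267069, |c| > 1 → infeasible
Shortest: LSR with L = 58.565125 m ≈ 58.5651 m

58.5651 m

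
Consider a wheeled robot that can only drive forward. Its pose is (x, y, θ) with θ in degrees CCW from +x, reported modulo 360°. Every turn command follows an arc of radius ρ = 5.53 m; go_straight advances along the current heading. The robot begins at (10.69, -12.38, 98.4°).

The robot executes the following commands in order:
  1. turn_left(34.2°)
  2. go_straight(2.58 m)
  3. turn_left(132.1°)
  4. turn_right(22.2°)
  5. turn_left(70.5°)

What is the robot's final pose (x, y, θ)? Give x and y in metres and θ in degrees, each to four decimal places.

(-1.7738, -19.1455, 313.0000°)

set_pose: (x, y, θ) = (10.6900, -12.3800, 98.4000°), ρ = 5.53
turn_left(34.2°): centre at ρ to the left, rotate +34.2° → (9.2899, -9.4447, 132.6000°)
go_straight(2.58): x += 2.58·cos θ, y += 2.58·sin θ → (7.5436, -7.5456, 132.6000°)
turn_left(132.1°): centre at ρ to the left, rotate +132.1° → (-2.0334, -10.7779, 264.7000°)
turn_right(22.2°): centre at ρ to the right, rotate −22.2° → (-2.6346, -12.8206, 242.5000°)
turn_left(70.5°): centre at ρ to the left, rotate +70.5° → (-1.7738, -19.1455, 313.0000°)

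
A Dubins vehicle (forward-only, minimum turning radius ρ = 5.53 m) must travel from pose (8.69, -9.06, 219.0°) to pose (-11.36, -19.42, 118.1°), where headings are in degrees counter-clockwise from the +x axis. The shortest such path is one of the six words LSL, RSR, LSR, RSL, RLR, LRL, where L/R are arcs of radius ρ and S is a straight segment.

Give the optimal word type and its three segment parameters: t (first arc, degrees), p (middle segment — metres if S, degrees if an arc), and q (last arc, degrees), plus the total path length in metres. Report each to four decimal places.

Let ψ = atan2(Δy, Δx) = atan2(-10.36, -20.05) = -152.6742° be the start→goal bearing.
Normalize: d = |goal − start| / ρ = 22.568387/5.53 = 4.081083, α = (θ_start − ψ) mod 360° = 11.6742° = 0.203754 rad, β = (θ_goal − ψ) mod 360° = 270.7742° = 4.725902 rad.
Common terms: sin α = 0.202347, cos α = 0.979314, sin β = -0.999909, cos β = 0.013512, cos(α−β) = -0.189095, d² = 16.655236. Work in radians in the unit-radius frame; every candidate has L = ρ·(t + p + q).
LSL: p² = 2 + d² − 2cos(α−β) + 2d(sin α − sin β) = 28.846435; p = √p² = 5.370888; φ = atan2(cos β − cos α, d + sin α − sin β) = -0.180805 rad; t = (φ − α) mod 2π = 5.898627 rad, q = (β − φ) mod 2π = 4.906707 rad → L = 5.53·(5.898627 + 5.370888 + 4.906707) = 5.53·16.176221 = 89.454503 m
RSR: p² = 2 + d² − 2cos(α−β) + 2d(sin β − sin α) = 9.220418; p = √p² = 3.036514; φ = atan2(cos α − cos β, d − sin α + sin β) = 0.323685 rad; t = (α − φ) mod 2π = 6.163254 rad, q = (φ − β) mod 2π = 1.880969 rad → L = 5.53·(6.163254 + 3.036514 + 1.880969) = 5.53·11.080737 = 61.276474 m
LSR: p² = d² − 2 + 2cos(α−β) + 2d(sin α + sin β) = 7.767213; p = √p² = 2.786972; φ = atan2(−cos α − cos β, d + sin α + sin β) − atan2(−2, p) = 0.328831 rad; t = (φ − α) mod 2π = 0.125077 rad, q = (φ − β) mod 2π = 1.886114 rad → L = 5.53·(0.125077 + 2.786972 + 1.886114) = 5.53·4.798163 = 26.533841 m
RSL: p² = d² − 2 + 2cos(α−β) − 2d(sin α + sin β) = 20.786877; p = √p² = 4.559263; φ = atan2(cos α + cos β, d − sin α − sin β) − atan2(2, p) = -0.212627 rad; t = (α − φ) mod 2π = 0.416381 rad, q = (β − φ) mod 2π = 4.938529 rad → L = 5.53·(0.416381 + 4.559263 + 4.938529) = 5.53·9.914172 = 54.825371 m
RLR: c = (6 − d² + 2cos(α−β) + 2d(sin α − sin β))/8 = -0.152552; p = 2π − arccos c = 4.559239 rad; φ = atan2(cos α − cos β, d − sin α + sin β) = 0.323685 rad; t = (α − φ + p/2) mod 2π = 2.159688 rad, q = (α − β − t + p) mod 2π = 4.160588 rad → L = 5.53·(2.159688 + 4.559239 + 4.160588) = 5.53·10.879515 = 60.163716 m
LRL: c = (6 − d² + 2cos(α−β) − 2d(sin α − sin β))/8 = -2.605804, |c| > 1 → infeasible
Shortest: LSR with L = 26.533841 m ≈ 26.5338 m
Convert LSR to answer units (arcs ×180/π): t = 0.125077·180/π = 7.1664°, p = ρ·p = 5.53·2.786972 = 15.4120 m, q = 1.886114·180/π = 108.0664°, L = 26.5338 m.

LSR: t = 7.1664°, p = 15.4120 m, q = 108.0664°, L = 26.5338 m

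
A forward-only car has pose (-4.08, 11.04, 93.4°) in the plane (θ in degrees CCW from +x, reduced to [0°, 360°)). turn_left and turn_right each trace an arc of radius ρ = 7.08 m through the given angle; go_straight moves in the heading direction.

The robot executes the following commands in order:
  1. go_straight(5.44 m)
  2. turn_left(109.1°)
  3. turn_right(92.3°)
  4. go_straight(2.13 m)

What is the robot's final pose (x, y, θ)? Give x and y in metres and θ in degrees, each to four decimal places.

(-24.2690, 28.6869, 110.2000°)

set_pose: (x, y, θ) = (-4.0800, 11.0400, 93.4000°), ρ = 7.08
go_straight(5.44): x += 5.44·cos θ, y += 5.44·sin θ → (-4.4026, 16.4704, 93.4000°)
turn_left(109.1°): centre at ρ to the left, rotate +109.1° → (-14.1796, 22.5916, 202.5000°)
turn_right(92.3°): centre at ρ to the right, rotate −92.3° → (-23.5335, 26.6880, 110.2000°)
go_straight(2.13): x += 2.13·cos θ, y += 2.13·sin θ → (-24.2690, 28.6869, 110.2000°)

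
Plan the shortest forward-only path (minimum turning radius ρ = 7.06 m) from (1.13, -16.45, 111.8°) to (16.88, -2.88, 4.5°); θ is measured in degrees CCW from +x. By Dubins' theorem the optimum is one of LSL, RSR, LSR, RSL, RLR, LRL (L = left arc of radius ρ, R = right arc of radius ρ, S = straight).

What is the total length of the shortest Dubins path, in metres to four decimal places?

Let ψ = atan2(Δy, Δx) = atan2(13.57, 15.75) = 40.7478° be the start→goal bearing.
Normalize: d = |goal − start| / ρ = 20.789598/7.06 = 2.944702, α = (θ_start − ψ) mod 360° = 71.0522° = 1.240095 rad, β = (θ_goal − ψ) mod 360° = 323.7522° = 5.650542 rad.
Common terms: sin α = 0.945815, cos α = 0.324706, sin β = -0.591278, cos β = 0.806468, cos(α−β) = -0.297375, d² = 8.671272. Work in radians in the unit-radius frame; every candidate has L = ρ·(t + p + q).
LSL: p² = 2 + d² − 2cos(α−β) + 2d(sin α − sin β) = 20.318585; p = √p² = 4.507614; φ = atan2(cos β − cos α, d + sin α − sin β) = 0.107082 rad; t = (φ − α) mod 2π = 5.150172 rad, q = (β − φ) mod 2π = 5.543461 rad → L = 7.06·(5.150172 + 4.507614 + 5.543461) = 7.06·15.201246 = 107.320800 m
RSR: p² = 2 + d² − 2cos(α−β) + 2d(sin β − sin α) = 2.213458; p = √p² = 1.487769; φ = atan2(cos α − cos β, d − sin α + sin β) = -0.329759 rad; t = (α − φ) mod 2π = 1.569854 rad, q = (φ − β) mod 2π = 0.302884 rad → L = 7.06·(1.569854 + 1.487769 + 0.302884) = 7.06·3.360508 = 23.725184 m
LSR: p² = d² − 2 + 2cos(α−β) + 2d(sin α + sin β) = 8.164532; p = √p² = 2.857365; φ = atan2(−cos α − cos β, d + sin α + sin β) − atan2(−2, p) = 0.280391 rad; t = (φ − α) mod 2π = 5.323480 rad, q = (φ − β) mod 2π = 0.913033 rad → L = 7.06·(5.323480 + 2.857365 + 0.913033) = 7.06·9.093878 = 64.202782 m
RSL: p² = d² − 2 + 2cos(α−β) − 2d(sin α + sin β) = 3.988512; p = √p² = 1.997126; φ = atan2(cos α + cos β, d − sin α − sin β) − atan2(2, p) = -0.374363 rad; t = (α − φ) mod 2π = 1.614458 rad, q = (β − φ) mod 2π = 6.024905 rad → L = 7.06·(1.614458 + 1.997126 + 6.024905) = 7.06·9.636489 = 68.033613 m
RLR: c = (6 − d² + 2cos(α−β) + 2d(sin α − sin β))/8 = 0.723318; p = 2π − arccos c = 5.520984 rad; φ = atan2(cos α − cos β, d − sin α + sin β) = -0.329759 rad; t = (α − φ + p/2) mod 2π = 4.330346 rad, q = (α − β − t + p) mod 2π = 3.063376 rad → L = 7.06·(4.330346 + 5.520984 + 3.063376) = 7.06·12.914707 = 91.177828 m
LRL: c = (6 − d² + 2cos(α−β) − 2d(sin α − sin β))/8 = -1.539823, |c| > 1 → infeasible
Shortest: RSR with L = 23.725184 m ≈ 23.7252 m

23.7252 m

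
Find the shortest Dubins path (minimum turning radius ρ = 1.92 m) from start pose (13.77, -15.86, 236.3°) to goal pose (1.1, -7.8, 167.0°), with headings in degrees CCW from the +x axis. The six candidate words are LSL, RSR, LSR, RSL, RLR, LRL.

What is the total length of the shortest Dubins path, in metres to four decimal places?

Let ψ = atan2(Δy, Δx) = atan2(8.06, -12.67) = 147.5376° be the start→goal bearing.
Normalize: d = |goal − start| / ρ = 15.016408/1.92 = 7.821046, α = (θ_start − ψ) mod 360° = 88.7624° = 1.549196 rad, β = (θ_goal − ψ) mod 360° = 19.4624° = 0.339683 rad.
Common terms: sin α = 0.999767, cos α = 0.021598, sin β = 0.333188, cos β = 0.942860, cos(α−β) = 0.353475, d² = 61.168755. Work in radians in the unit-radius frame; every candidate has L = ρ·(t + p + q).
LSL: p² = 2 + d² − 2cos(α−β) + 2d(sin α − sin β) = 72.888485; p = √p² = 8.537475; φ = atan2(cos β − cos α, d + sin α − sin β) = 0.108119 rad; t = (φ − α) mod 2π = 4.842107 rad, q = (β − φ) mod 2π = 0.231565 rad → L = 1.92·(4.842107 + 8.537475 + 0.231565) = 1.92·13.611147 = 26.133403 m
RSR: p² = 2 + d² − 2cos(α−β) + 2d(sin β − sin α) = 52.035127; p = √p² = 7.213538; φ = atan2(cos α − cos β, d − sin α + sin β) = -0.128063 rad; t = (α − φ) mod 2π = 1.677259 rad, q = (φ − β) mod 2π = 5.815439 rad → L = 1.92·(1.677259 + 7.213538 + 5.815439) = 1.92·14.706236 = 28.235974 m
LSR: p² = d² − 2 + 2cos(α−β) + 2d(sin α + sin β) = 80.725911; p = √p² = 8.984760; φ = atan2(−cos α − cos β, d + sin α + sin β) − atan2(−2, p) = 0.114056 rad; t = (φ − α) mod 2π = 4.848045 rad, q = (φ − β) mod 2π = 6.057558 rad → L = 1.92·(4.848045 + 8.984760 + 6.057558) = 1.92·19.890363 = 38.189498 m
RSL: p² = d² − 2 + 2cos(α−β) − 2d(sin α + sin β) = 39.025499; p = √p² = 6.247039; φ = atan2(cos α + cos β, d − sin α − sin β) − atan2(2, p) = -0.162271 rad; t = (α − φ) mod 2π = 1.711467 rad, q = (β − φ) mod 2π = 0.501954 rad → L = 1.92·(1.711467 + 6.247039 + 0.501954) = 1.92·8.460460 = 16.244083 m
RLR: c = (6 − d² + 2cos(α−β) + 2d(sin α − sin β))/8 = -5.504391, |c| > 1 → infeasible
LRL: c = (6 − d² + 2cos(α−β) − 2d(sin α − sin β))/8 = -8.111061, |c| > 1 → infeasible
Shortest: RSL with L = 16.244083 m ≈ 16.2441 m

16.2441 m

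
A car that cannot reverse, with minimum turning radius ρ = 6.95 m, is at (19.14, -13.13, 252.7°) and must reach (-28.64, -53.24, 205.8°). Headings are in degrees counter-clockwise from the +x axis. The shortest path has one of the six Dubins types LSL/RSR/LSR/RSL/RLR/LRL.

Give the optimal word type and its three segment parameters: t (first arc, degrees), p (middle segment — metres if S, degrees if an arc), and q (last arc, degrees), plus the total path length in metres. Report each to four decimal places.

RSR: t = 33.5811°, p = 56.9310 m, q = 13.3189°, L = 62.6200 m

Let ψ = atan2(Δy, Δx) = atan2(-40.11, -47.78) = -139.9875° be the start→goal bearing.
Normalize: d = |goal − start| / ρ = 62.383816/6.95 = 8.976089, α = (θ_start − ψ) mod 360° = 32.6875° = 0.570504 rad, β = (θ_goal − ψ) mod 360° = 345.7875° = 6.035130 rad.
Common terms: sin α = 0.540056, cos α = 0.841629, sin β = -0.245520, cos β = 0.969392, cos(α−β) = 0.683274, d² = 80.570167. Work in radians in the unit-radius frame; every candidate has L = ρ·(t + p + q).
LSL: p² = 2 + d² − 2cos(α−β) + 2d(sin α − sin β) = 95.306414; p = √p² = 9.762500; φ = atan2(cos β − cos α, d + sin α − sin β) = 0.013087 rad; t = (φ − α) mod 2π = 5.725769 rad, q = (β − φ) mod 2π = 6.022042 rad → L = 6.95·(5.725769 + 9.762500 + 6.022042) = 6.95·21.510312 = 149.496665 m
RSR: p² = 2 + d² − 2cos(α−β) + 2d(sin β − sin α) = 67.100826; p = √p² = 8.191509; φ = atan2(cos α − cos β, d − sin α + sin β) = -0.015598 rad; t = (α − φ) mod 2π = 0.586101 rad, q = (φ − β) mod 2π = 0.232458 rad → L = 6.95·(0.586101 + 8.191509 + 0.232458) = 6.95·9.010069 = 62.619978 m
LSR: p² = d² − 2 + 2cos(α−β) + 2d(sin α + sin β) = 85.224289; p = √p² = 9.231700; φ = atan2(−cos α − cos β, d + sin α + sin β) − atan2(−2, p) = 0.020427 rad; t = (φ − α) mod 2π = 5.733108 rad, q = (φ − β) mod 2π = 0.268482 rad → L = 6.95·(5.733108 + 9.231700 + 0.268482) = 6.95·15.233291 = 105.871373 m
RSL: p² = d² − 2 + 2cos(α−β) − 2d(sin α + sin β) = 74.649140; p = √p² = 8.639973; φ = atan2(cos α + cos β, d − sin α − sin β) − atan2(2, p) = -0.021819 rad; t = (α − φ) mod 2π = 0.592323 rad, q = (β − φ) mod 2π = 6.056949 rad → L = 6.95·(0.592323 + 8.639973 + 6.056949) = 6.95·15.289246 = 106.260257 m
RLR: c = (6 − d² + 2cos(α−β) + 2d(sin α − sin β))/8 = -7.387603, |c| > 1 → infeasible
LRL: c = (6 − d² + 2cos(α−β) − 2d(sin α − sin β))/8 = -10.913302, |c| > 1 → infeasible
Shortest: RSR with L = 62.619978 m ≈ 62.6200 m
Convert RSR to answer units (arcs ×180/π): t = 0.586101·180/π = 33.5811°, p = ρ·p = 6.95·8.191509 = 56.9310 m, q = 0.232458·180/π = 13.3189°, L = 62.6200 m.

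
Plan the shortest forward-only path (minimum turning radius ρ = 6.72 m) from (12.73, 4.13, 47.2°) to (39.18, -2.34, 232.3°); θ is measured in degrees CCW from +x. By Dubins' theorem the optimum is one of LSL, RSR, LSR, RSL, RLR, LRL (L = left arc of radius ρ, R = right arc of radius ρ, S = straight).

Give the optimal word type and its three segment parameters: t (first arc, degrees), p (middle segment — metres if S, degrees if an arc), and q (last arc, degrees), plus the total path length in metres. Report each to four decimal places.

Let ψ = atan2(Δy, Δx) = atan2(-6.47, 26.45) = -13.7454° be the start→goal bearing.
Normalize: d = |goal − start| / ρ = 27.229826/6.72 = 4.052057, α = (θ_start − ψ) mod 360° = 60.9454° = 1.063697 rad, β = (θ_goal − ψ) mod 360° = 246.0454° = 4.294302 rad.
Common terms: sin α = 0.874157, cos α = 0.485644, sin β = -0.913867, cos β = -0.406013, cos(α−β) = -0.996041, d² = 16.419169. Work in radians in the unit-radius frame; every candidate has L = ρ·(t + p + q).
LSL: p² = 2 + d² − 2cos(α−β) + 2d(sin α − sin β) = 34.901603; p = √p² = 5.907758; φ = atan2(cos β − cos α, d + sin α − sin β) = -0.151509 rad; t = (φ − α) mod 2π = 5.067979 rad, q = (β − φ) mod 2π = 4.445810 rad → L = 6.72·(5.067979 + 5.907758 + 4.445810) = 6.72·15.421548 = 103.632800 m
RSR: p² = 2 + d² − 2cos(α−β) + 2d(sin β − sin α) = 5.920899; p = √p² = 2.433290; φ = atan2(cos α − cos β, d − sin α + sin β) = 0.375181 rad; t = (α − φ) mod 2π = 0.688516 rad, q = (φ − β) mod 2π = 2.364065 rad → L = 6.72·(0.688516 + 2.433290 + 2.364065) = 6.72·5.485871 = 36.865051 m
LSR: p² = d² − 2 + 2cos(α−β) + 2d(sin α + sin β) = 12.105271; p = √p² = 3.479263; φ = atan2(−cos α − cos β, d + sin α + sin β) − atan2(−2, p) = 0.501866 rad; t = (φ − α) mod 2π = 5.721354 rad, q = (φ − β) mod 2π = 2.490750 rad → L = 6.72·(5.721354 + 3.479263 + 2.490750) = 6.72·11.691367 = 78.565988 m
RSL: p² = d² − 2 + 2cos(α−β) − 2d(sin α + sin β) = 12.748903; p = √p² = 3.570561; φ = atan2(cos α + cos β, d − sin α − sin β) − atan2(2, p) = -0.491133 rad; t = (α − φ) mod 2π = 1.554830 rad, q = (β − φ) mod 2π = 4.785435 rad → L = 6.72·(1.554830 + 3.570561 + 4.785435) = 6.72·9.910826 = 66.600750 m
RLR: c = (6 − d² + 2cos(α−β) + 2d(sin α − sin β))/8 = 0.259888; p = 2π − arccos c = 4.975295 rad; φ = atan2(cos α − cos β, d − sin α + sin β) = 0.375181 rad; t = (α − φ + p/2) mod 2π = 3.176163 rad, q = (α − β − t + p) mod 2π = 4.851712 rad → L = 6.72·(3.176163 + 4.975295 + 4.851712) = 6.72·13.003170 = 87.381305 m
LRL: c = (6 − d² + 2cos(α−β) − 2d(sin α − sin β))/8 = -3.362700, |c| > 1 → infeasible
Shortest: RSR with L = 36.865051 m ≈ 36.8651 m
Convert RSR to answer units (arcs ×180/π): t = 0.688516·180/π = 39.4491°, p = ρ·p = 6.72·2.433290 = 16.3517 m, q = 2.364065·180/π = 135.4509°, L = 36.8651 m.

RSR: t = 39.4491°, p = 16.3517 m, q = 135.4509°, L = 36.8651 m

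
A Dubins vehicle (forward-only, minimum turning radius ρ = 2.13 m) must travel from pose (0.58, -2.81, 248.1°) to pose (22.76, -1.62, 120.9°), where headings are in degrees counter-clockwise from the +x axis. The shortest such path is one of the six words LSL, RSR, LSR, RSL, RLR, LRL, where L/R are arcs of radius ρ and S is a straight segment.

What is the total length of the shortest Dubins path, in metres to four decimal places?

Let ψ = atan2(Δy, Δx) = atan2(1.19, 22.18) = 3.0711° be the start→goal bearing.
Normalize: d = |goal − start| / ρ = 22.211900/2.13 = 10.428122, α = (θ_start − ψ) mod 360° = 245.0289° = 4.276561 rad, β = (θ_goal − ψ) mod 360° = 117.8289° = 2.056503 rad.
Common terms: sin α = -0.906521, cos α = -0.422161, sin β = 0.884345, cos β = -0.466833, cos(α−β) = -0.604599, d² = 108.745729. Work in radians in the unit-radius frame; every candidate has L = ρ·(t + p + q).
LSL: p² = 2 + d² − 2cos(α−β) + 2d(sin α − sin β) = 74.604180; p = √p² = 8.637371; φ = atan2(cos β − cos α, d + sin α − sin β) = -0.005172 rad; t = (φ − α) mod 2π = 2.001452 rad, q = (β − φ) mod 2π = 2.061675 rad → L = 2.13·(2.001452 + 8.637371 + 2.061675) = 2.13·12.700498 = 27.052060 m
RSR: p² = 2 + d² − 2cos(α−β) + 2d(sin β − sin α) = 149.305675; p = √p² = 12.219070; φ = atan2(cos α − cos β, d − sin α + sin β) = 0.003656 rad; t = (α − φ) mod 2π = 4.272905 rad, q = (φ − β) mod 2π = 4.230339 rad → L = 2.13·(4.272905 + 12.219070 + 4.230339) = 2.13·20.722314 = 44.138529 m
LSR: p² = d² − 2 + 2cos(α−β) + 2d(sin α + sin β) = 105.074035; p = √p² = 10.250563; φ = atan2(−cos α − cos β, d + sin α + sin β) − atan2(−2, p) = 0.277915 rad; t = (φ − α) mod 2π = 2.284539 rad, q = (φ − β) mod 2π = 4.504598 rad → L = 2.13·(2.284539 + 10.250563 + 4.504598) = 2.13·17.039699 = 36.294559 m
RSL: p² = d² − 2 + 2cos(α−β) − 2d(sin α + sin β) = 105.999028; p = √p² = 10.295583; φ = atan2(cos α + cos β, d − sin α − sin β) − atan2(2, p) = -0.276733 rad; t = (α − φ) mod 2π = 4.553294 rad, q = (β − φ) mod 2π = 2.333235 rad → L = 2.13·(4.553294 + 10.295583 + 2.333235) = 2.13·17.182112 = 36.597900 m
RLR: c = (6 − d² + 2cos(α−β) + 2d(sin α − sin β))/8 = -17.663209, |c| > 1 → infeasible
LRL: c = (6 − d² + 2cos(α−β) − 2d(sin α − sin β))/8 = -8.325522, |c| > 1 → infeasible
Shortest: LSL with L = 27.052060 m ≈ 27.0521 m

27.0521 m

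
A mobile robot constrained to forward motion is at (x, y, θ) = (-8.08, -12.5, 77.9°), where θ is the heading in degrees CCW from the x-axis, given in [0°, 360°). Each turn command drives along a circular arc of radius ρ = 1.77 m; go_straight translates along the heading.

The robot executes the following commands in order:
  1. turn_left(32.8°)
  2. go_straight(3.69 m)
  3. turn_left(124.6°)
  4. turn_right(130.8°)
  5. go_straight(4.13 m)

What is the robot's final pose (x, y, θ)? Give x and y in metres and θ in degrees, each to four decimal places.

set_pose: (x, y, θ) = (-8.0800, -12.5000, 77.9000°), ρ = 1.77
turn_left(32.8°): centre at ρ to the left, rotate +32.8° → (-8.1549, -11.5033, 110.7000°)
go_straight(3.69): x += 3.69·cos θ, y += 3.69·sin θ → (-9.4593, -8.0515, 110.7000°)
turn_left(124.6°): centre at ρ to the left, rotate +124.6° → (-12.5702, -7.6696, 235.3000°)
turn_right(130.8°): centre at ρ to the right, rotate −130.8° → (-15.7390, -7.1051, 104.5000°)
go_straight(4.13): x += 4.13·cos θ, y += 4.13·sin θ → (-16.7731, -3.1067, 104.5000°)

(-16.7731, -3.1067, 104.5000°)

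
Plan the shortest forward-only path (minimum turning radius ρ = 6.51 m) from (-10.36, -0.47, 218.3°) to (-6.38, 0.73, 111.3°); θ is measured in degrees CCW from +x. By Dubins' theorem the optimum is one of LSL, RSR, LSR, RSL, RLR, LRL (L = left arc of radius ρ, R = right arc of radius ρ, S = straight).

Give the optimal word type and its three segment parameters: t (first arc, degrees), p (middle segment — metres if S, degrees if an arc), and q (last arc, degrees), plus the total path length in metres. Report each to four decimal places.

RLR: t = 11.6055°, p = 294.0940°, q = 29.4885°, L = 38.0844 m

Let ψ = atan2(Δy, Δx) = atan2(1.20, 3.98) = 16.7785° be the start→goal bearing.
Normalize: d = |goal − start| / ρ = 4.156970/6.51 = 0.638551, α = (θ_start − ψ) mod 360° = 201.5215° = 3.517214 rad, β = (θ_goal − ψ) mod 360° = 94.5215° = 1.649712 rad.
Common terms: sin α = -0.366851, cos α = -0.930280, sin β = 0.996888, cos β = -0.078834, cos(α−β) = -0.292372, d² = 0.407748. Work in radians in the unit-radius frame; every candidate has L = ρ·(t + p + q).
LSL: p² = 2 + d² − 2cos(α−β) + 2d(sin α − sin β) = 1.250857; p = √p² = 1.118417; φ = atan2(cos β − cos α, d + sin α − sin β) = 2.276284 rad; t = (φ − α) mod 2π = 5.042255 rad, q = (β − φ) mod 2π = 5.656613 rad → L = 6.51·(5.042255 + 1.118417 + 5.656613) = 6.51·11.817285 = 76.930527 m
RSR: p² = 2 + d² − 2cos(α−β) + 2d(sin β − sin α) = 4.734126; p = √p² = 2.175805; φ = atan2(cos α − cos β, d − sin α + sin β) = -0.402070 rad; t = (α − φ) mod 2π = 3.919285 rad, q = (φ − β) mod 2π = 4.231403 rad → L = 6.51·(3.919285 + 2.175805 + 4.231403) = 6.51·10.326492 = 67.225465 m
LSR: p² = d² − 2 + 2cos(α−β) + 2d(sin α + sin β) = -1.372374 < 0 → infeasible
RSL: p² = d² − 2 + 2cos(α−β) − 2d(sin α + sin β) = -2.981617 < 0 → infeasible
RLR: c = (6 − d² + 2cos(α−β) + 2d(sin α − sin β))/8 = 0.408234; p = 2π − arccos c = 5.132908 rad; φ = atan2(cos α − cos β, d − sin α + sin β) = -0.402070 rad; t = (α − φ + p/2) mod 2π = 0.202554 rad, q = (α − β − t + p) mod 2π = 0.514671 rad → L = 6.51·(0.202554 + 5.132908 + 0.514671) = 6.51·5.850133 = 38.084365 m
LRL: c = (6 − d² + 2cos(α−β) − 2d(sin α − sin β))/8 = 0.843643; p = 2π − arccos c = 5.716422 rad; φ = atan2(cos β − cos α, d + sin α − sin β) = 2.276284 rad; t = (φ − α + p/2) mod 2π = 1.617280 rad, q = (β − α − t + p) mod 2π = 2.231639 rad → L = 6.51·(1.617280 + 5.716422 + 2.231639) = 6.51·9.565341 = 62.270368 m
Shortest: RLR with L = 38.084365 m ≈ 38.0844 m
Convert RLR to answer units (arcs ×180/π): t = 0.202554·180/π = 11.6055°, p = 5.132908·180/π = 294.0940°, q = 0.514671·180/π = 29.4885°, L = 38.0844 m.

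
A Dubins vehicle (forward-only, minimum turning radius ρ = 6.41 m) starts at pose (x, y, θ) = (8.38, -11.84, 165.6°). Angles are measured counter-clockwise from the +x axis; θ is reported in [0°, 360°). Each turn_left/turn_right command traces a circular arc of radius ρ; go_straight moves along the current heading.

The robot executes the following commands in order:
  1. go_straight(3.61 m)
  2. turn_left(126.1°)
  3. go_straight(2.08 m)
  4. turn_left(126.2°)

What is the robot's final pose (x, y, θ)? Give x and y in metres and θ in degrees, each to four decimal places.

set_pose: (x, y, θ) = (8.3800, -11.8400, 165.6000°), ρ = 6.41
go_straight(3.61): x += 3.61·cos θ, y += 3.61·sin θ → (4.8834, -10.9422, 165.6000°)
turn_left(126.1°): centre at ρ to the left, rotate +126.1° → (-2.6664, -19.5209, 291.7000°)
go_straight(2.08): x += 2.08·cos θ, y += 2.08·sin θ → (-1.8974, -21.4535, 291.7000°)
turn_left(126.2°): centre at ρ to the left, rotate +126.2° → (9.4884, -22.4897, 417.9000° ≡ 57.9000°)

(9.4884, -22.4897, 57.9000°)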